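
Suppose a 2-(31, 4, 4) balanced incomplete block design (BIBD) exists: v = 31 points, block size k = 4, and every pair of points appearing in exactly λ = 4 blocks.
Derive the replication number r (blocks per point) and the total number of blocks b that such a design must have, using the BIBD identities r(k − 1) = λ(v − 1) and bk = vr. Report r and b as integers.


Any 2-(v, k, λ) BIBD satisfies two necessary conditions:
  (i)  Each point sits in r blocks, and counting incidences through any fixed point gives r(k − 1) = λ(v − 1), so r = λ(v − 1)/(k − 1).
  (ii) Total incidences bk = vr, so b = vr/k.
Step 1: r = λ(v − 1)/(k − 1) = 4·(31 − 1)/(4 − 1) = 4·30/3 = 120/3 = 40.
Step 2: b = vr/k = 31·40/4 = 1240/4 = 310.
Check integrality: r = 40 ∈ Z ✓, b = 310 ∈ Z ✓.
(These identities are necessary conditions: they determine r and b for any design with these parameters, but do not by themselves prove that one exists.)

r = 40, b = 310.


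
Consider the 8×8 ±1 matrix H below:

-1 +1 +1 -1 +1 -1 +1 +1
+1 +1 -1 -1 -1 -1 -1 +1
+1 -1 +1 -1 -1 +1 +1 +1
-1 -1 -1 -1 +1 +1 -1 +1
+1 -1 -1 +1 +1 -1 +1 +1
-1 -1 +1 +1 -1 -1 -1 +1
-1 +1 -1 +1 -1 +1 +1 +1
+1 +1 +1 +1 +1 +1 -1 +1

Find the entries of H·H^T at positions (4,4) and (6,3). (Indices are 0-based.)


Row 3 of H: [-1, -1, -1, -1, 1, 1, -1, 1].
Row 4 of H: [1, -1, -1, 1, 1, -1, 1, 1].
Row 6 of H: [-1, 1, -1, 1, -1, 1, 1, 1].
(H·H^T)[4][4] = Σ_j H[4][j]·H[4][j] = (1)² + (-1)² + (-1)² + (1)² + (1)² + (-1)² + (1)² + (1)² = 1 + 1 + 1 + 1 + 1 + 1 + 1 + 1 = 8.
(H·H^T)[6][3] = Σ_j H[6][j]·H[3][j] = (-1)·(-1) + (1)·(-1) + (-1)·(-1) + (1)·(-1) + (-1)·(1) + (1)·(1) + (1)·(-1) + (1)·(1) = 1 + -1 + 1 + -1 + -1 + 1 + -1 + 1 = 0.
So rows 6 and 3 are orthogonal; the diagonal entry equals n = 8.

(4,4) entry = 8; (6,3) entry = 0.


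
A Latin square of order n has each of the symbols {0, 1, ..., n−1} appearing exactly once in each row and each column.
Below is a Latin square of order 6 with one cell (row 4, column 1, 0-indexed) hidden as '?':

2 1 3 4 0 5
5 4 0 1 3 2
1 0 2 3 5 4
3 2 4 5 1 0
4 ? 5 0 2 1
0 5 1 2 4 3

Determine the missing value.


Row 4 contains symbols [0, 1, 2, 4, 5] — missing [3].
Column 1 contains symbols [0, 1, 2, 4, 5] — missing [3].
The missing symbol must appear in both missing sets; intersection = [3].
Therefore the hidden value is 3.

Missing value = 3.


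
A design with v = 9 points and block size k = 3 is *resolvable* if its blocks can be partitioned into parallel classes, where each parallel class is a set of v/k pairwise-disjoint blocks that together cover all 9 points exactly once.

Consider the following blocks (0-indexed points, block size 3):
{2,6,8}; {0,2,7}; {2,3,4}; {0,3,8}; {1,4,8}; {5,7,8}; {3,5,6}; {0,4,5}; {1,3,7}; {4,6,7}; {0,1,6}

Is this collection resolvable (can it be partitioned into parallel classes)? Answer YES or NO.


v = 9, block size k = 3, number of blocks = 11.
For resolvability, blocks must partition into parallel classes of size v/k = 3.
Total blocks must therefore be a multiple of 3: 11 = 3·3 + 2 ⇒ not divisible ✗.
Resolvable? NO.

NO


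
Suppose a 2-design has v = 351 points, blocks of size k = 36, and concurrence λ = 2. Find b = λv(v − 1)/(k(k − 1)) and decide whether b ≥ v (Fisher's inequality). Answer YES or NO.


b = λv(v − 1)/(k(k − 1)) = 2·351·350/(36·35) = 245700/1260 = 195.
Compare with v = 351: b < v, so Fisher's inequality fails.

NO


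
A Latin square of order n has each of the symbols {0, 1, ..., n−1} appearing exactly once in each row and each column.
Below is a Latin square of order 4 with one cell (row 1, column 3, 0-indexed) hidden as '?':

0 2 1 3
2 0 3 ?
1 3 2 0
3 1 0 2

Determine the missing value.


Row 1 contains symbols [0, 2, 3] — missing [1].
Column 3 contains symbols [0, 2, 3] — missing [1].
The missing symbol must appear in both missing sets; intersection = [1].
Therefore the hidden value is 1.

Missing value = 1.


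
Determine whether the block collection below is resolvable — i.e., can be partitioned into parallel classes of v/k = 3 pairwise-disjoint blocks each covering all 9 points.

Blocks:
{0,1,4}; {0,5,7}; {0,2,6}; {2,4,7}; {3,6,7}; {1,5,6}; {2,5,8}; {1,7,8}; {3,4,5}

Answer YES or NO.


v = 9, block size k = 3, number of blocks = 9.
For resolvability, blocks must partition into parallel classes of size v/k = 3.
Total blocks must therefore be a multiple of 3: 9 = 3·3 + 0 ⇒ divisible ✓.
Consider block {0,5,7}. It intersects every other block in the collection, so no parallel class of size 3 can contain it.
Since every block must belong to some parallel class in a resolution, the collection cannot be partitioned into parallel classes.
Resolvable? NO.

NO


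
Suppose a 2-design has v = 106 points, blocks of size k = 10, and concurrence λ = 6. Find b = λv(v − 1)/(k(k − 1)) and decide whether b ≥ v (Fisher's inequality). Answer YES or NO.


b = λv(v − 1)/(k(k − 1)) = 6·106·105/(10·9) = 66780/90 = 742.
Compare with v = 106: b ≥ v, so Fisher's inequality holds.

YES


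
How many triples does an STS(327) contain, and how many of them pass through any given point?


An STS(v) is a 2-(v, 3, 1) BIBD: block size k = 3, λ = 1.
Replication: r(k − 1) = λ(v − 1) ⇒ r·2 = 327 − 1 = 326 ⇒ r = 163.
Block count: bk = vr ⇒ b·3 = 327·163 = 53301 ⇒ b = 17767.
(Check via b = v(v − 1)/6 = 327·326/6 = 106602/6 = 17767.)

r = 163, b = 17767.


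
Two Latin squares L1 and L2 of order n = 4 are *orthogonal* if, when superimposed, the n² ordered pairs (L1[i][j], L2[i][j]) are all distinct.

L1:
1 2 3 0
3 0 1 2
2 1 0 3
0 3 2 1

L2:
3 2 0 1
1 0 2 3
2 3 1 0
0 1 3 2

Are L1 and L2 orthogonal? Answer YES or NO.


Form the n² = 16 superimposed pairs (L1[i][j], L2[i][j]), row by row (rows and columns indexed from 0):
row 0: (1,3) (2,2) (3,0) (0,1)
row 1: (3,1) (0,0) (1,2) (2,3)
row 2: (2,2) (1,3) (0,1) (3,0)
row 3: (0,0) (3,1) (2,3) (1,2)
Orthogonality requires all 16 pairs distinct.
But the pair (2,2) repeats: cell (0,1) has L1 = 2, L2 = 2, and cell (2,0) has L1 = 2, L2 = 2.
A repeated pair means some other pair never occurs (only 8 distinct pairs out of 16), so the squares are not orthogonal.
Conclusion: NO.

NO


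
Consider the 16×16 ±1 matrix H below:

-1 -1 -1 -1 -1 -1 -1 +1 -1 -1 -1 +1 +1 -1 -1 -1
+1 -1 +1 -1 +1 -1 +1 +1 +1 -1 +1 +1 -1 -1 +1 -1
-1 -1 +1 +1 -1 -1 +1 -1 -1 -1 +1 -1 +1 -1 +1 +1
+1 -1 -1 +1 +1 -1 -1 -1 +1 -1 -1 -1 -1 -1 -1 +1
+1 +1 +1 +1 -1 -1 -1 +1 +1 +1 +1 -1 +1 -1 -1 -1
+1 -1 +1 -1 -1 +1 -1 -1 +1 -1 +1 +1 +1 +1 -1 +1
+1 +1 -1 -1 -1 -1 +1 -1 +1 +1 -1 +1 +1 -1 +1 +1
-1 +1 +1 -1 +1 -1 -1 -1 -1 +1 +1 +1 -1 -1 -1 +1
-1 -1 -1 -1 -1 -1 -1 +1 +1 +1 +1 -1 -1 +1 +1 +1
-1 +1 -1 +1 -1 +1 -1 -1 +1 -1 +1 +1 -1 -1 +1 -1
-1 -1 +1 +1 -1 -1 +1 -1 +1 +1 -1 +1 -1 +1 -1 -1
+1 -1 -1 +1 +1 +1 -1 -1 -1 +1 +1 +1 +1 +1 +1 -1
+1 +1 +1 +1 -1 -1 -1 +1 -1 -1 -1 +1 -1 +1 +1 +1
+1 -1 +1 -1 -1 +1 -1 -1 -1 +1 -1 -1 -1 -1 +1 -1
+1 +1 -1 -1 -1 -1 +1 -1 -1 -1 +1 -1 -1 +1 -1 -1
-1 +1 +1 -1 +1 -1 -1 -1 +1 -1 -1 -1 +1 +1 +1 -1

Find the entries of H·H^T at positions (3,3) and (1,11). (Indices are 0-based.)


Row 1 of H: [1, -1, 1, -1, 1, -1, 1, 1, 1, -1, 1, 1, -1, -1, 1, -1].
Row 3 of H: [1, -1, -1, 1, 1, -1, -1, -1, 1, -1, -1, -1, -1, -1, -1, 1].
Row 11 of H: [1, -1, -1, 1, 1, 1, -1, -1, -1, 1, 1, 1, 1, 1, 1, -1].
(H·H^T)[3][3] = Σ_j H[3][j]·H[3][j] = (1)² + (-1)² + (-1)² + (1)² + (1)² + (-1)² + (-1)² + (-1)² + (1)² + (-1)² + (-1)² + (-1)² + (-1)² + (-1)² + (-1)² + (1)² = 1 + 1 + 1 + 1 + 1 + 1 + 1 + 1 + 1 + 1 + 1 + 1 + 1 + 1 + 1 + 1 = 16.
(H·H^T)[1][11] = Σ_j H[1][j]·H[11][j] = (1)·(1) + (-1)·(-1) + (1)·(-1) + (-1)·(1) + (1)·(1) + (-1)·(1) + (1)·(-1) + (1)·(-1) + (1)·(-1) + (-1)·(1) + (1)·(1) + (1)·(1) + (-1)·(1) + (-1)·(1) + (1)·(1) + (-1)·(-1) = 1 + 1 + -1 + -1 + 1 + -1 + -1 + -1 + -1 + -1 + 1 + 1 + -1 + -1 + 1 + 1 = -2.
Rows 1 and 11 are not orthogonal (dot product = -2 ≠ 0), so H is not a Hadamard matrix.

(3,3) entry = 16; (1,11) entry = -2.


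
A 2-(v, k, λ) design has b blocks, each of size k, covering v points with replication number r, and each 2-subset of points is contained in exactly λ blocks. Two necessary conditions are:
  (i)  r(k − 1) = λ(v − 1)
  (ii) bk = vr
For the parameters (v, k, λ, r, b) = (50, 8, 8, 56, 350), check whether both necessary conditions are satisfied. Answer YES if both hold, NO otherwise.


Condition (i): r(k − 1) = 56·7 = 392; λ(v − 1) = 8·49 = 392. Match? YES.
Condition (ii): bk = 350·8 = 2800; vr = 50·56 = 2800. Match? YES.
Both conditions hold? YES.

YES


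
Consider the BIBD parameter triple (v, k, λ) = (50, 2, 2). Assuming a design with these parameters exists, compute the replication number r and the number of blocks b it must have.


Any 2-(v, k, λ) BIBD satisfies two necessary conditions:
  (i)  Each point sits in r blocks, and counting incidences through any fixed point gives r(k − 1) = λ(v − 1), so r = λ(v − 1)/(k − 1).
  (ii) Total incidences bk = vr, so b = vr/k.
Step 1: r = λ(v − 1)/(k − 1) = 2·(50 − 1)/(2 − 1) = 2·49/1 = 98/1 = 98.
Step 2: b = vr/k = 50·98/2 = 4900/2 = 2450.
Check integrality: r = 98 ∈ Z ✓, b = 2450 ∈ Z ✓.
(These identities are necessary conditions: they determine r and b for any design with these parameters, but do not by themselves prove that one exists.)

r = 98, b = 2450.


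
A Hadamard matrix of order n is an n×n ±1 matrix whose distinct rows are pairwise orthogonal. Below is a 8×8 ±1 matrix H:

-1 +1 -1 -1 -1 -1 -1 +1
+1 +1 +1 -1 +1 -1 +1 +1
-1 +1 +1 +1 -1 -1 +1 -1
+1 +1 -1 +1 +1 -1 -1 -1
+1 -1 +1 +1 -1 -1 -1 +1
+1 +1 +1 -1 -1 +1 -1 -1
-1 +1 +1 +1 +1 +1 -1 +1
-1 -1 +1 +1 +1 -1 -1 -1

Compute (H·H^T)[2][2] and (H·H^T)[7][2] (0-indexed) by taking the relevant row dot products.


Row 2 of H: [-1, 1, 1, 1, -1, -1, 1, -1].
Row 7 of H: [-1, -1, 1, 1, 1, -1, -1, -1].
(H·H^T)[2][2] = Σ_j H[2][j]·H[2][j] = (-1)² + (1)² + (1)² + (1)² + (-1)² + (-1)² + (1)² + (-1)² = 1 + 1 + 1 + 1 + 1 + 1 + 1 + 1 = 8.
(H·H^T)[7][2] = Σ_j H[7][j]·H[2][j] = (-1)·(-1) + (-1)·(1) + (1)·(1) + (1)·(1) + (1)·(-1) + (-1)·(-1) + (-1)·(1) + (-1)·(-1) = 1 + -1 + 1 + 1 + -1 + 1 + -1 + 1 = 2.
Rows 7 and 2 are not orthogonal (dot product = 2 ≠ 0), so H is not a Hadamard matrix.

(2,2) entry = 8; (7,2) entry = 2.


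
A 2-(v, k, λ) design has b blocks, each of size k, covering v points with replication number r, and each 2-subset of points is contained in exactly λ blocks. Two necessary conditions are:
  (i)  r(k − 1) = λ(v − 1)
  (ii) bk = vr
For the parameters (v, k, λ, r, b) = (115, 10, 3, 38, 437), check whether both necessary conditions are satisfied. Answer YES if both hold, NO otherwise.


Condition (i): r(k − 1) = 38·9 = 342; λ(v − 1) = 3·114 = 342. Match? YES.
Condition (ii): bk = 437·10 = 4370; vr = 115·38 = 4370. Match? YES.
Both conditions hold? YES.

YES


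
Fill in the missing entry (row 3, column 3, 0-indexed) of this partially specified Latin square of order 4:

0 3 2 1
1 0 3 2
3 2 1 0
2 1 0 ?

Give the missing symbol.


Row 3 contains symbols [0, 1, 2] — missing [3].
Column 3 contains symbols [0, 1, 2] — missing [3].
The missing symbol must appear in both missing sets; intersection = [3].
Therefore the hidden value is 3.

Missing value = 3.


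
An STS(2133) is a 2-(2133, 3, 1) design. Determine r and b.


An STS(v) is a 2-(v, 3, 1) BIBD: block size k = 3, λ = 1.
Replication: r(k − 1) = λ(v − 1) ⇒ r·2 = 2133 − 1 = 2132 ⇒ r = 1066.
Block count: bk = vr ⇒ b·3 = 2133·1066 = 2273778 ⇒ b = 757926.
(Check via b = v(v − 1)/6 = 2133·2132/6 = 4547556/6 = 757926.)

r = 1066, b = 757926.


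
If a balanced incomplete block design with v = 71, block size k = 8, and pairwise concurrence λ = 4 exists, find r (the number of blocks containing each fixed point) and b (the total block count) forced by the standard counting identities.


Any 2-(v, k, λ) BIBD satisfies two necessary conditions:
  (i)  Each point sits in r blocks, and counting incidences through any fixed point gives r(k − 1) = λ(v − 1), so r = λ(v − 1)/(k − 1).
  (ii) Total incidences bk = vr, so b = vr/k.
Step 1: r = λ(v − 1)/(k − 1) = 4·(71 − 1)/(8 − 1) = 4·70/7 = 280/7 = 40.
Step 2: b = vr/k = 71·40/8 = 2840/8 = 355.
Check integrality: r = 40 ∈ Z ✓, b = 355 ∈ Z ✓.
(These identities are necessary conditions: they determine r and b for any design with these parameters, but do not by themselves prove that one exists.)

r = 40, b = 355.


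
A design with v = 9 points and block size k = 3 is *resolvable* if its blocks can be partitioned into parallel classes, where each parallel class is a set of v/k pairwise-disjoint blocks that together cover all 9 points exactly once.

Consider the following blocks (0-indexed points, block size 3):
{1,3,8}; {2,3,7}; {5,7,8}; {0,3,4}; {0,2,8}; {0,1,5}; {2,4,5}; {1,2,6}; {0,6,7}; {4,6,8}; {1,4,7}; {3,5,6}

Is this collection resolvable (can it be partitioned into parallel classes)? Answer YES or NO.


v = 9, block size k = 3, number of blocks = 12.
For resolvability, blocks must partition into parallel classes of size v/k = 3.
Total blocks must therefore be a multiple of 3: 12 = 3·4 + 0 ⇒ divisible ✓.
Greedy packing gives 4 candidate class(es). Each should be a full parallel class (size 3, covers all 9 points).
  Class 1 (3 blocks): {1,3,8}; {2,4,5}; {0,6,7}. Points covered: [0, 1, 2, 3, 4, 5, 6, 7, 8].
  Class 2 (3 blocks): {2,3,7}; {0,1,5}; {4,6,8}. Points covered: [0, 1, 2, 3, 4, 5, 6, 7, 8].
  Class 3 (3 blocks): {5,7,8}; {0,3,4}; {1,2,6}. Points covered: [0, 1, 2, 3, 4, 5, 6, 7, 8].
  Class 4 (3 blocks): {0,2,8}; {1,4,7}; {3,5,6}. Points covered: [0, 1, 2, 3, 4, 5, 6, 7, 8].
All classes full (size 3)? YES. All classes cover every point? YES.
Resolvable? YES.

YES


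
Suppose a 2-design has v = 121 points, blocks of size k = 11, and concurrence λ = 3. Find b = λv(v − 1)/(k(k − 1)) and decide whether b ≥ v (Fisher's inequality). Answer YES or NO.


r = λ(v − 1)/(k − 1) = 3·120/10 = 36.
b = vr/k = 121·36/11 = 396.
Fisher's inequality: b ≥ v ⇔ 396 ≥ 121? YES.

YES


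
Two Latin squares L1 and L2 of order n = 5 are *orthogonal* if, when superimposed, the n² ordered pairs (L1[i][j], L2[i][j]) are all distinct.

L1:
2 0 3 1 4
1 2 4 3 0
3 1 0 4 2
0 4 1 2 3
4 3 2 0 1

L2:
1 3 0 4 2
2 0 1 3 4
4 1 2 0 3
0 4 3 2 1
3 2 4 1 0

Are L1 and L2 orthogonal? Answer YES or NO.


Form the n² = 25 superimposed pairs (L1[i][j], L2[i][j]), row by row (rows and columns indexed from 0):
row 0: (2,1) (0,3) (3,0) (1,4) (4,2)
row 1: (1,2) (2,0) (4,1) (3,3) (0,4)
row 2: (3,4) (1,1) (0,2) (4,0) (2,3)
row 3: (0,0) (4,4) (1,3) (2,2) (3,1)
row 4: (4,3) (3,2) (2,4) (0,1) (1,0)
Orthogonality requires all 25 pairs distinct.
Check by first coordinate: for each symbol s of L1, list the L2 entries in the n cells where L1 = s; they must all differ.
  L1 = 0: L2 entries (in reading order) 3, 4, 2, 0, 1 — all 5 distinct ✓
  L1 = 1: L2 entries (in reading order) 4, 2, 1, 3, 0 — all 5 distinct ✓
  L1 = 2: L2 entries (in reading order) 1, 0, 3, 2, 4 — all 5 distinct ✓
  L1 = 3: L2 entries (in reading order) 0, 3, 4, 1, 2 — all 5 distinct ✓
  L1 = 4: L2 entries (in reading order) 2, 1, 0, 4, 3 — all 5 distinct ✓
Every symbol of L1 meets every symbol of L2 exactly once, so all 25 pairs are distinct (25 of 25).
Conclusion: YES.

YES


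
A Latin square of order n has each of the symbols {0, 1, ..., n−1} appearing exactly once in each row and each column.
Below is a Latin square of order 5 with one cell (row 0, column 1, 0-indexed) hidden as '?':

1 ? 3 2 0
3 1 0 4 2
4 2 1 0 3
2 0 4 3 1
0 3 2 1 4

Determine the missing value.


Row 0 contains symbols [0, 1, 2, 3] — missing [4].
Column 1 contains symbols [0, 1, 2, 3] — missing [4].
The missing symbol must appear in both missing sets; intersection = [4].
Therefore the hidden value is 4.

Missing value = 4.


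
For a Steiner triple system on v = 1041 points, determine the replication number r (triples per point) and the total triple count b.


An STS(v) is a 2-(v, 3, 1) BIBD: block size k = 3, λ = 1.
Replication: r(k − 1) = λ(v − 1) ⇒ r·2 = 1041 − 1 = 1040 ⇒ r = 520.
Block count: b = v(v − 1)/6 = 1041·1040/6 = 1082640/6 = 180440.
(Check via bk = vr: 180440·3 = 541320 = 1041·520 = 541320 ✓.)

r = 520, b = 180440.


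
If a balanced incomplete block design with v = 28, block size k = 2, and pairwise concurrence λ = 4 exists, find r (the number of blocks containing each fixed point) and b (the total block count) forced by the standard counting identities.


Any 2-(v, k, λ) BIBD satisfies two necessary conditions:
  (i)  Each point sits in r blocks, and counting incidences through any fixed point gives r(k − 1) = λ(v − 1), so r = λ(v − 1)/(k − 1).
  (ii) Total incidences bk = vr, so b = vr/k.
Step 1: r = λ(v − 1)/(k − 1) = 4·(28 − 1)/(2 − 1) = 4·27/1 = 108/1 = 108.
Step 2: b = vr/k = 28·108/2 = 3024/2 = 1512.
Check integrality: r = 108 ∈ Z ✓, b = 1512 ∈ Z ✓.
(These identities are necessary conditions: they determine r and b for any design with these parameters, but do not by themselves prove that one exists.)

r = 108, b = 1512.


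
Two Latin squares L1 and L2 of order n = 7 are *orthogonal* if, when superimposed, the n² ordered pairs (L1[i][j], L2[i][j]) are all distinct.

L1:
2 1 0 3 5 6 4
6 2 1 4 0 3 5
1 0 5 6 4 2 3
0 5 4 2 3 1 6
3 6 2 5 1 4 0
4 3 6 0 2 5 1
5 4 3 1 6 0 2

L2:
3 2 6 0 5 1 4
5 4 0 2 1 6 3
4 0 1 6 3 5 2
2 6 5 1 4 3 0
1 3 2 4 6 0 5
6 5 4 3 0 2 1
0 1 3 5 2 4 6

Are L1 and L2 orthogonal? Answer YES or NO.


Form the n² = 49 superimposed pairs (L1[i][j], L2[i][j]), row by row (rows and columns indexed from 0):
row 0: (2,3) (1,2) (0,6) (3,0) (5,5) (6,1) (4,4)
row 1: (6,5) (2,4) (1,0) (4,2) (0,1) (3,6) (5,3)
row 2: (1,4) (0,0) (5,1) (6,6) (4,3) (2,5) (3,2)
row 3: (0,2) (5,6) (4,5) (2,1) (3,4) (1,3) (6,0)
row 4: (3,1) (6,3) (2,2) (5,4) (1,6) (4,0) (0,5)
row 5: (4,6) (3,5) (6,4) (0,3) (2,0) (5,2) (1,1)
row 6: (5,0) (4,1) (3,3) (1,5) (6,2) (0,4) (2,6)
Orthogonality requires all 49 pairs distinct.
Check by first coordinate: for each symbol s of L1, list the L2 entries in the n cells where L1 = s; they must all differ.
  L1 = 0: L2 entries (in reading order) 6, 1, 0, 2, 5, 3, 4 — all 7 distinct ✓
  L1 = 1: L2 entries (in reading order) 2, 0, 4, 3, 6, 1, 5 — all 7 distinct ✓
  L1 = 2: L2 entries (in reading order) 3, 4, 5, 1, 2, 0, 6 — all 7 distinct ✓
  L1 = 3: L2 entries (in reading order) 0, 6, 2, 4, 1, 5, 3 — all 7 distinct ✓
  L1 = 4: L2 entries (in reading order) 4, 2, 3, 5, 0, 6, 1 — all 7 distinct ✓
  L1 = 5: L2 entries (in reading order) 5, 3, 1, 6, 4, 2, 0 — all 7 distinct ✓
  L1 = 6: L2 entries (in reading order) 1, 5, 6, 0, 3, 4, 2 — all 7 distinct ✓
Every symbol of L1 meets every symbol of L2 exactly once, so all 49 pairs are distinct (49 of 49).
Conclusion: YES.

YES


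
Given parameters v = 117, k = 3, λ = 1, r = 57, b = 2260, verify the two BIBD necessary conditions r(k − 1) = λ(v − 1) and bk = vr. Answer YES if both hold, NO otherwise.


Condition (i): r(k − 1) = 57·2 = 114; λ(v − 1) = 1·116 = 116. Match? NO.
Condition (ii): bk = 2260·3 = 6780; vr = 117·57 = 6669. Match? NO.
Both conditions hold? NO.

NO


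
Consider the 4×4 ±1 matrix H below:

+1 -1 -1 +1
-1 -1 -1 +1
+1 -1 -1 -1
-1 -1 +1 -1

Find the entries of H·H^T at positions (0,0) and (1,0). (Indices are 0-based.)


Row 0 of H: [1, -1, -1, 1].
Row 1 of H: [-1, -1, -1, 1].
(H·H^T)[0][0] = Σ_j H[0][j]·H[0][j] = (1)² + (-1)² + (-1)² + (1)² = 1 + 1 + 1 + 1 = 4.
(H·H^T)[1][0] = Σ_j H[1][j]·H[0][j] = (-1)·(1) + (-1)·(-1) + (-1)·(-1) + (1)·(1) = -1 + 1 + 1 + 1 = 2.
Rows 1 and 0 are not orthogonal (dot product = 2 ≠ 0), so H is not a Hadamard matrix.

(0,0) entry = 4; (1,0) entry = 2.


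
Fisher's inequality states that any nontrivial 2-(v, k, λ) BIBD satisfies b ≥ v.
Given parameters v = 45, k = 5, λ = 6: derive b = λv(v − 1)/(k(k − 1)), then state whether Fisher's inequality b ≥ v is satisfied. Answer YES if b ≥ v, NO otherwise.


r = λ(v − 1)/(k − 1) = 6·44/4 = 66.
b = vr/k = 45·66/5 = 594.
Fisher's inequality: b ≥ v ⇔ 594 ≥ 45? YES.

YES


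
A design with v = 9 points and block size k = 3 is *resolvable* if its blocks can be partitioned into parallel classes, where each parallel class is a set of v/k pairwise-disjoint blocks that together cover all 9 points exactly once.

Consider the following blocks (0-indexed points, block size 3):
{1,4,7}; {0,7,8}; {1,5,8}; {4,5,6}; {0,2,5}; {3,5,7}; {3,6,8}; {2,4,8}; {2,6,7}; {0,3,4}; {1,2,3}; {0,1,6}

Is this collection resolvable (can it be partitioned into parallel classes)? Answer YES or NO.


v = 9, block size k = 3, number of blocks = 12.
For resolvability, blocks must partition into parallel classes of size v/k = 3.
Total blocks must therefore be a multiple of 3: 12 = 3·4 + 0 ⇒ divisible ✓.
Greedy packing gives 4 candidate class(es). Each should be a full parallel class (size 3, covers all 9 points).
  Class 1 (3 blocks): {1,4,7}; {0,2,5}; {3,6,8}. Points covered: [0, 1, 2, 3, 4, 5, 6, 7, 8].
  Class 2 (3 blocks): {0,7,8}; {4,5,6}; {1,2,3}. Points covered: [0, 1, 2, 3, 4, 5, 6, 7, 8].
  Class 3 (3 blocks): {1,5,8}; {2,6,7}; {0,3,4}. Points covered: [0, 1, 2, 3, 4, 5, 6, 7, 8].
  Class 4 (3 blocks): {3,5,7}; {2,4,8}; {0,1,6}. Points covered: [0, 1, 2, 3, 4, 5, 6, 7, 8].
All classes full (size 3)? YES. All classes cover every point? YES.
Resolvable? YES.

YES


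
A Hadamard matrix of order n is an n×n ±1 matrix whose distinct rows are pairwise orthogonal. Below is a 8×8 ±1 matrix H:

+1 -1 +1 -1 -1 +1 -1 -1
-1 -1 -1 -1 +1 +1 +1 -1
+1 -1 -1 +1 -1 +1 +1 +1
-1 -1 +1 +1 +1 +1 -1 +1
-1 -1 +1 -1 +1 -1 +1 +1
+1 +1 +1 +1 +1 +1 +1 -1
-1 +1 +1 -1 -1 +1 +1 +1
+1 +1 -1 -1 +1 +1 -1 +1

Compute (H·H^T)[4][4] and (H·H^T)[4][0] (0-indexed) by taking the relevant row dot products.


Row 0 of H: [1, -1, 1, -1, -1, 1, -1, -1].
Row 4 of H: [-1, -1, 1, -1, 1, -1, 1, 1].
(H·H^T)[4][4] = Σ_j H[4][j]·H[4][j] = (-1)² + (-1)² + (1)² + (-1)² + (1)² + (-1)² + (1)² + (1)² = 1 + 1 + 1 + 1 + 1 + 1 + 1 + 1 = 8.
(H·H^T)[4][0] = Σ_j H[4][j]·H[0][j] = (-1)·(1) + (-1)·(-1) + (1)·(1) + (-1)·(-1) + (1)·(-1) + (-1)·(1) + (1)·(-1) + (1)·(-1) = -1 + 1 + 1 + 1 + -1 + -1 + -1 + -1 = -2.
Rows 4 and 0 are not orthogonal (dot product = -2 ≠ 0), so H is not a Hadamard matrix.

(4,4) entry = 8; (4,0) entry = -2.


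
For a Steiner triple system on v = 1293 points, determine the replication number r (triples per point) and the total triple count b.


An STS(v) is a 2-(v, 3, 1) BIBD: block size k = 3, λ = 1.
Replication: r(k − 1) = λ(v − 1) ⇒ r·2 = 1293 − 1 = 1292 ⇒ r = 646.
Block count: bk = vr ⇒ b·3 = 1293·646 = 835278 ⇒ b = 278426.

r = 646, b = 278426.


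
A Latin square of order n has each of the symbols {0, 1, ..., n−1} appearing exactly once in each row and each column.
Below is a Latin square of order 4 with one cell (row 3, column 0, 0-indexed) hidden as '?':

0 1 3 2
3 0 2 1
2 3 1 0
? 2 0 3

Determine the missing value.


Row 3 contains symbols [0, 2, 3] — missing [1].
Column 0 contains symbols [0, 2, 3] — missing [1].
The missing symbol must appear in both missing sets; intersection = [1].
Therefore the hidden value is 1.

Missing value = 1.


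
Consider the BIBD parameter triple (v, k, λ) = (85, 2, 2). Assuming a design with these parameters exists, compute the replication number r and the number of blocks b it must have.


Any 2-(v, k, λ) BIBD satisfies two necessary conditions:
  (i)  Each point sits in r blocks, and counting incidences through any fixed point gives r(k − 1) = λ(v − 1), so r = λ(v − 1)/(k − 1).
  (ii) Total incidences bk = vr, so b = vr/k.
Step 1: r = λ(v − 1)/(k − 1) = 2·(85 − 1)/(2 − 1) = 2·84/1 = 168/1 = 168.
Step 2: b = vr/k = 85·168/2 = 14280/2 = 7140.
Check integrality: r = 168 ∈ Z ✓, b = 7140 ∈ Z ✓.
(These identities are necessary conditions: they determine r and b for any design with these parameters, but do not by themselves prove that one exists.)

r = 168, b = 7140.


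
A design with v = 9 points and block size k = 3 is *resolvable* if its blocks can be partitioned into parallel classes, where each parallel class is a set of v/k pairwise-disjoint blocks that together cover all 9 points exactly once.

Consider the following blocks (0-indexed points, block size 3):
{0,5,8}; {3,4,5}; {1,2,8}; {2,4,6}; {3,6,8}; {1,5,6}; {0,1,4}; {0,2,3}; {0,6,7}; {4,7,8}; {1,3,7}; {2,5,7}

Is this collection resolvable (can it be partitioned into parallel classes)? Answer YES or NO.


v = 9, block size k = 3, number of blocks = 12.
For resolvability, blocks must partition into parallel classes of size v/k = 3.
Total blocks must therefore be a multiple of 3: 12 = 3·4 + 0 ⇒ divisible ✓.
Greedy packing gives 4 candidate class(es). Each should be a full parallel class (size 3, covers all 9 points).
  Class 1 (3 blocks): {0,5,8}; {2,4,6}; {1,3,7}. Points covered: [0, 1, 2, 3, 4, 5, 6, 7, 8].
  Class 2 (3 blocks): {3,4,5}; {1,2,8}; {0,6,7}. Points covered: [0, 1, 2, 3, 4, 5, 6, 7, 8].
  Class 3 (3 blocks): {3,6,8}; {0,1,4}; {2,5,7}. Points covered: [0, 1, 2, 3, 4, 5, 6, 7, 8].
  Class 4 (3 blocks): {1,5,6}; {0,2,3}; {4,7,8}. Points covered: [0, 1, 2, 3, 4, 5, 6, 7, 8].
All classes full (size 3)? YES. All classes cover every point? YES.
Resolvable? YES.

YES


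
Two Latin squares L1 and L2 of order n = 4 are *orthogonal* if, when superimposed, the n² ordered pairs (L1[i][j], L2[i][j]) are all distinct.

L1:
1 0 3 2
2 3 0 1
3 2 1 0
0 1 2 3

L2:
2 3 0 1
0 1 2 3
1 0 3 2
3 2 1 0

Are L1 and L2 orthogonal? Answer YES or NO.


Form the n² = 16 superimposed pairs (L1[i][j], L2[i][j]), row by row (rows and columns indexed from 0):
row 0: (1,2) (0,3) (3,0) (2,1)
row 1: (2,0) (3,1) (0,2) (1,3)
row 2: (3,1) (2,0) (1,3) (0,2)
row 3: (0,3) (1,2) (2,1) (3,0)
Orthogonality requires all 16 pairs distinct.
But the pair (3,1) repeats: cell (1,1) has L1 = 3, L2 = 1, and cell (2,0) has L1 = 3, L2 = 1.
A repeated pair means some other pair never occurs (only 8 distinct pairs out of 16), so the squares are not orthogonal.
Conclusion: NO.

NO


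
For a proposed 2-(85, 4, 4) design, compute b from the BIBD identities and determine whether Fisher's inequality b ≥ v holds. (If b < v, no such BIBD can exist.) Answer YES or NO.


r = λ(v − 1)/(k − 1) = 4·84/3 = 112.
b = vr/k = 85·112/4 = 2380.
Fisher's inequality: b ≥ v ⇔ 2380 ≥ 85? YES.

YES


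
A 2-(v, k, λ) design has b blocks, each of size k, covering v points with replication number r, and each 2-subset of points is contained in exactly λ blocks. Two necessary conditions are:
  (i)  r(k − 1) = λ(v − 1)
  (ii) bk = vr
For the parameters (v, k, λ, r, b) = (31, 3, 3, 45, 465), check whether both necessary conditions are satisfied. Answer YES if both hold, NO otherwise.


Condition (i): r(k − 1) = 45·2 = 90; λ(v − 1) = 3·30 = 90. Match? YES.
Condition (ii): bk = 465·3 = 1395; vr = 31·45 = 1395. Match? YES.
Both conditions hold? YES.

YES


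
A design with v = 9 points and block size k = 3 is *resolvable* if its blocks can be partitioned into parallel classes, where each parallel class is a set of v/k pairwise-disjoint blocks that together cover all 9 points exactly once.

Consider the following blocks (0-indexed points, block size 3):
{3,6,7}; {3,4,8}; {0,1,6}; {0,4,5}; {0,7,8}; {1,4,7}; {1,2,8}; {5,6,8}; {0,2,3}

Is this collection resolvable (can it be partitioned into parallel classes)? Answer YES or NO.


v = 9, block size k = 3, number of blocks = 9.
For resolvability, blocks must partition into parallel classes of size v/k = 3.
Total blocks must therefore be a multiple of 3: 9 = 3·3 + 0 ⇒ divisible ✓.
Consider block {3,4,8}. The only other block(s) in the collection disjoint from it are {0,1,6} — just 1 block(s). Any parallel class containing {3,4,8} would need 2 other blocks each disjoint from it, so no parallel class of size 3 can contain {3,4,8}.
Since every block must belong to some parallel class in a resolution, the collection cannot be partitioned into parallel classes.
Resolvable? NO.

NO


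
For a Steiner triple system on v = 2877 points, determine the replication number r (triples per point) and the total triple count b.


An STS(v) is a 2-(v, 3, 1) BIBD: block size k = 3, λ = 1.
Replication: r(k − 1) = λ(v − 1) ⇒ r·2 = 2877 − 1 = 2876 ⇒ r = 1438.
Block count: b = v(v − 1)/6 = 2877·2876/6 = 8274252/6 = 1379042.
(Check via bk = vr: 1379042·3 = 4137126 = 2877·1438 = 4137126 ✓.)

r = 1438, b = 1379042.


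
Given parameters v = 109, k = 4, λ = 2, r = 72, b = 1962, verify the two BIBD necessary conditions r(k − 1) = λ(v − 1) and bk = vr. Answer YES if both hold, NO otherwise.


Condition (i): r(k − 1) = 72·3 = 216; λ(v − 1) = 2·108 = 216. Match? YES.
Condition (ii): bk = 1962·4 = 7848; vr = 109·72 = 7848. Match? YES.
Both conditions hold? YES.

YES


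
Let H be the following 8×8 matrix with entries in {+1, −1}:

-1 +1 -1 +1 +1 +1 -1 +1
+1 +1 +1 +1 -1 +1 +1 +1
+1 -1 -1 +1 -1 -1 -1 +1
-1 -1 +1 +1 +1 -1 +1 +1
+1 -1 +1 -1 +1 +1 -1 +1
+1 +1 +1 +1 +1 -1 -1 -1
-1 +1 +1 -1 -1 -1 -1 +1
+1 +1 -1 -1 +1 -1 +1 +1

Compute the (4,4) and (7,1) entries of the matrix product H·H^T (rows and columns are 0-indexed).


Row 1 of H: [1, 1, 1, 1, -1, 1, 1, 1].
Row 4 of H: [1, -1, 1, -1, 1, 1, -1, 1].
Row 7 of H: [1, 1, -1, -1, 1, -1, 1, 1].
(H·H^T)[4][4] = Σ_j H[4][j]·H[4][j] = (1)² + (-1)² + (1)² + (-1)² + (1)² + (1)² + (-1)² + (1)² = 1 + 1 + 1 + 1 + 1 + 1 + 1 + 1 = 8.
(H·H^T)[7][1] = Σ_j H[7][j]·H[1][j] = (1)·(1) + (1)·(1) + (-1)·(1) + (-1)·(1) + (1)·(-1) + (-1)·(1) + (1)·(1) + (1)·(1) = 1 + 1 + -1 + -1 + -1 + -1 + 1 + 1 = 0.
So rows 7 and 1 are orthogonal; the diagonal entry equals n = 8.

(4,4) entry = 8; (7,1) entry = 0.


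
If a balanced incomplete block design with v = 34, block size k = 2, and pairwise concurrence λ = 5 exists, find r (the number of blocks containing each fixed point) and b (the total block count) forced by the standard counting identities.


Any 2-(v, k, λ) BIBD satisfies two necessary conditions:
  (i)  Each point sits in r blocks, and counting incidences through any fixed point gives r(k − 1) = λ(v − 1), so r = λ(v − 1)/(k − 1).
  (ii) Total incidences bk = vr, so b = vr/k.
Step 1: r = λ(v − 1)/(k − 1) = 5·(34 − 1)/(2 − 1) = 5·33/1 = 165/1 = 165.
Step 2: b = vr/k = 34·165/2 = 5610/2 = 2805.
Check integrality: r = 165 ∈ Z ✓, b = 2805 ∈ Z ✓.
(These identities are necessary conditions: they determine r and b for any design with these parameters, but do not by themselves prove that one exists.)

r = 165, b = 2805.


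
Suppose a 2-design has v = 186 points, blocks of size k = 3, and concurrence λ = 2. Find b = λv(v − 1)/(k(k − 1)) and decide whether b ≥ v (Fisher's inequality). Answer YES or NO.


r = λ(v − 1)/(k − 1) = 2·185/2 = 185.
b = vr/k = 186·185/3 = 11470.
Fisher's inequality: b ≥ v ⇔ 11470 ≥ 186? YES.

YES


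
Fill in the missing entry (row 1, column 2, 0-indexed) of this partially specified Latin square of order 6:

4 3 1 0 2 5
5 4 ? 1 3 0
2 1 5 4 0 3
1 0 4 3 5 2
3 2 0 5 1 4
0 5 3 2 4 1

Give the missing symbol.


Row 1 contains symbols [0, 1, 3, 4, 5] — missing [2].
Column 2 contains symbols [0, 1, 3, 4, 5] — missing [2].
The missing symbol must appear in both missing sets; intersection = [2].
Therefore the hidden value is 2.

Missing value = 2.


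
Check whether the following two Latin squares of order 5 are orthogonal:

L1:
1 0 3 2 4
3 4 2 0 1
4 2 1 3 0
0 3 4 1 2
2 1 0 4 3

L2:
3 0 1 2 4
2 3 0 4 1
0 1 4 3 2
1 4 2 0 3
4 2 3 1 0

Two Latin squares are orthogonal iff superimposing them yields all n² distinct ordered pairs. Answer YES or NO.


Form the n² = 25 superimposed pairs (L1[i][j], L2[i][j]), row by row (rows and columns indexed from 0):
row 0: (1,3) (0,0) (3,1) (2,2) (4,4)
row 1: (3,2) (4,3) (2,0) (0,4) (1,1)
row 2: (4,0) (2,1) (1,4) (3,3) (0,2)
row 3: (0,1) (3,4) (4,2) (1,0) (2,3)
row 4: (2,4) (1,2) (0,3) (4,1) (3,0)
Orthogonality requires all 25 pairs distinct.
Check by first coordinate: for each symbol s of L1, list the L2 entries in the n cells where L1 = s; they must all differ.
  L1 = 0: L2 entries (in reading order) 0, 4, 2, 1, 3 — all 5 distinct ✓
  L1 = 1: L2 entries (in reading order) 3, 1, 4, 0, 2 — all 5 distinct ✓
  L1 = 2: L2 entries (in reading order) 2, 0, 1, 3, 4 — all 5 distinct ✓
  L1 = 3: L2 entries (in reading order) 1, 2, 3, 4, 0 — all 5 distinct ✓
  L1 = 4: L2 entries (in reading order) 4, 3, 0, 2, 1 — all 5 distinct ✓
Every symbol of L1 meets every symbol of L2 exactly once, so all 25 pairs are distinct (25 of 25).
Conclusion: YES.

YES


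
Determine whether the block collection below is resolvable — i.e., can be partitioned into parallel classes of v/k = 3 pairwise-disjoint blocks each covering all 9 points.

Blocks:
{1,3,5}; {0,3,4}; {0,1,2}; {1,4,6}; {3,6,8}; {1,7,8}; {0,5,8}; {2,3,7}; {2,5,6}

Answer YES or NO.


v = 9, block size k = 3, number of blocks = 9.
For resolvability, blocks must partition into parallel classes of size v/k = 3.
Total blocks must therefore be a multiple of 3: 9 = 3·3 + 0 ⇒ divisible ✓.
Consider block {1,3,5}. It intersects every other block in the collection, so no parallel class of size 3 can contain it.
Since every block must belong to some parallel class in a resolution, the collection cannot be partitioned into parallel classes.
Resolvable? NO.

NO


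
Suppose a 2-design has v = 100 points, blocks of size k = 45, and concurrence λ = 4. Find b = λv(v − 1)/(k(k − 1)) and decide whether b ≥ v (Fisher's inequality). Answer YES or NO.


b = λv(v − 1)/(k(k − 1)) = 4·100·99/(45·44) = 39600/1980 = 20.
Compare with v = 100: b < v, so Fisher's inequality fails.

NO


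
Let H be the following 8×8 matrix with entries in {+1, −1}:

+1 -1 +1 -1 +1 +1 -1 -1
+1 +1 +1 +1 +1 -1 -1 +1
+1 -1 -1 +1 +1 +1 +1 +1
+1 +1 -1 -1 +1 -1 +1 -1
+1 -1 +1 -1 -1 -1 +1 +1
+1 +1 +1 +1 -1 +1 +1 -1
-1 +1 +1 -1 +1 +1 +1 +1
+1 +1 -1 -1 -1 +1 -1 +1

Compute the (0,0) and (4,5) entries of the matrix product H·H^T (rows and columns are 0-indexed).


Row 0 of H: [1, -1, 1, -1, 1, 1, -1, -1].
Row 4 of H: [1, -1, 1, -1, -1, -1, 1, 1].
Row 5 of H: [1, 1, 1, 1, -1, 1, 1, -1].
(H·H^T)[0][0] = Σ_j H[0][j]·H[0][j] = (1)² + (-1)² + (1)² + (-1)² + (1)² + (1)² + (-1)² + (-1)² = 1 + 1 + 1 + 1 + 1 + 1 + 1 + 1 = 8.
(H·H^T)[4][5] = Σ_j H[4][j]·H[5][j] = (1)·(1) + (-1)·(1) + (1)·(1) + (-1)·(1) + (-1)·(-1) + (-1)·(1) + (1)·(1) + (1)·(-1) = 1 + -1 + 1 + -1 + 1 + -1 + 1 + -1 = 0.
So rows 4 and 5 are orthogonal; the diagonal entry equals n = 8.

(0,0) entry = 8; (4,5) entry = 0.


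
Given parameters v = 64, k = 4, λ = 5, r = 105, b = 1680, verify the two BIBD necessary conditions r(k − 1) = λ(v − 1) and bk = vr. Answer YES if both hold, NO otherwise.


Condition (i): r(k − 1) = 105·3 = 315; λ(v − 1) = 5·63 = 315. Match? YES.
Condition (ii): bk = 1680·4 = 6720; vr = 64·105 = 6720. Match? YES.
Both conditions hold? YES.

YES


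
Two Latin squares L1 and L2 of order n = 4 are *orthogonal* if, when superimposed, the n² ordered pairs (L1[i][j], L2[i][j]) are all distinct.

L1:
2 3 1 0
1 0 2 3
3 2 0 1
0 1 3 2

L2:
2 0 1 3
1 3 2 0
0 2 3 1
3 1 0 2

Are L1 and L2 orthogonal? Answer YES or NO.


Form the n² = 16 superimposed pairs (L1[i][j], L2[i][j]), row by row (rows and columns indexed from 0):
row 0: (2,2) (3,0) (1,1) (0,3)
row 1: (1,1) (0,3) (2,2) (3,0)
row 2: (3,0) (2,2) (0,3) (1,1)
row 3: (0,3) (1,1) (3,0) (2,2)
Orthogonality requires all 16 pairs distinct.
But the pair (1,1) repeats: cell (0,2) has L1 = 1, L2 = 1, and cell (1,0) has L1 = 1, L2 = 1.
A repeated pair means some other pair never occurs (only 4 distinct pairs out of 16), so the squares are not orthogonal.
Conclusion: NO.

NO


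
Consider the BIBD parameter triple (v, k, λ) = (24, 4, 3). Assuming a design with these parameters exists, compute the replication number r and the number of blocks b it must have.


Any 2-(v, k, λ) BIBD satisfies two necessary conditions:
  (i)  Each point sits in r blocks, and counting incidences through any fixed point gives r(k − 1) = λ(v − 1), so r = λ(v − 1)/(k − 1).
  (ii) Total incidences bk = vr, so b = vr/k.
Step 1: r = λ(v − 1)/(k − 1) = 3·(24 − 1)/(4 − 1) = 3·23/3 = 69/3 = 23.
Step 2: b = vr/k = 24·23/4 = 552/4 = 138.
Check integrality: r = 23 ∈ Z ✓, b = 138 ∈ Z ✓.
(These identities are necessary conditions: they determine r and b for any design with these parameters, but do not by themselves prove that one exists.)

r = 23, b = 138.


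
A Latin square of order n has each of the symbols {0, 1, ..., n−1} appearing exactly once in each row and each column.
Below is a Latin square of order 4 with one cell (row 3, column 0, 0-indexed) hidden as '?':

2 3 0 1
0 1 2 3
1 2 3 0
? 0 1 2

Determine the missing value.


Row 3 contains symbols [0, 1, 2] — missing [3].
Column 0 contains symbols [0, 1, 2] — missing [3].
The missing symbol must appear in both missing sets; intersection = [3].
Therefore the hidden value is 3.

Missing value = 3.


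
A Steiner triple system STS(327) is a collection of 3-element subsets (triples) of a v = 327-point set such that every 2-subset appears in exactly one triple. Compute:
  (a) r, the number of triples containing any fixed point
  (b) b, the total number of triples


An STS(v) is a 2-(v, 3, 1) BIBD: block size k = 3, λ = 1.
Replication: r(k − 1) = λ(v − 1) ⇒ r·2 = 327 − 1 = 326 ⇒ r = 163.
Block count: b = v(v − 1)/6 = 327·326/6 = 106602/6 = 17767.
(Check via bk = vr: 17767·3 = 53301 = 327·163 = 53301 ✓.)

r = 163, b = 17767.


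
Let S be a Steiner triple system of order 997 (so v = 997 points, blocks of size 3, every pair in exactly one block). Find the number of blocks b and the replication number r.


An STS(v) is a 2-(v, 3, 1) BIBD: block size k = 3, λ = 1.
Replication: r(k − 1) = λ(v − 1) ⇒ r·2 = 997 − 1 = 996 ⇒ r = 498.
Block count: b = v(v − 1)/6 = 997·996/6 = 993012/6 = 165502.

r = 498, b = 165502.


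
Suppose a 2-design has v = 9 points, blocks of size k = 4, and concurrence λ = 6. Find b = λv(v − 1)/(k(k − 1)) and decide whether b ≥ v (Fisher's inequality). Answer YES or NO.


r = λ(v − 1)/(k − 1) = 6·8/3 = 16.
b = vr/k = 9·16/4 = 36.
Fisher's inequality: b ≥ v ⇔ 36 ≥ 9? YES.

YES


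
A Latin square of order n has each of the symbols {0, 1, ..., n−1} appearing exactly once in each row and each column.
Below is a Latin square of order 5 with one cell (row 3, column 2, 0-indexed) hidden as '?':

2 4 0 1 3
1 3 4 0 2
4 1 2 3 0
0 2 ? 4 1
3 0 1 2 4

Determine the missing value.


Row 3 contains symbols [0, 1, 2, 4] — missing [3].
Column 2 contains symbols [0, 1, 2, 4] — missing [3].
The missing symbol must appear in both missing sets; intersection = [3].
Therefore the hidden value is 3.

Missing value = 3.


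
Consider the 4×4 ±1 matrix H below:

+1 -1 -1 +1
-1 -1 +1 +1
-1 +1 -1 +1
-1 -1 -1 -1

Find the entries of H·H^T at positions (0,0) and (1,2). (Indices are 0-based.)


Row 0 of H: [1, -1, -1, 1].
Row 1 of H: [-1, -1, 1, 1].
Row 2 of H: [-1, 1, -1, 1].
(H·H^T)[0][0] = Σ_j H[0][j]·H[0][j] = (1)² + (-1)² + (-1)² + (1)² = 1 + 1 + 1 + 1 = 4.
(H·H^T)[1][2] = Σ_j H[1][j]·H[2][j] = (-1)·(-1) + (-1)·(1) + (1)·(-1) + (1)·(1) = 1 + -1 + -1 + 1 = 0.
So rows 1 and 2 are orthogonal; the diagonal entry equals n = 4.

(0,0) entry = 4; (1,2) entry = 0.


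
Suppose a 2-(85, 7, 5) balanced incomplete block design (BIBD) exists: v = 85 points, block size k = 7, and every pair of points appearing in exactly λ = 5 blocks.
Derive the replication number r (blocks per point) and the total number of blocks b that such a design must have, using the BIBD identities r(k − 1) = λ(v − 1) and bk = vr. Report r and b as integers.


Any 2-(v, k, λ) BIBD satisfies two necessary conditions:
  (i)  Each point sits in r blocks, and counting incidences through any fixed point gives r(k − 1) = λ(v − 1), so r = λ(v − 1)/(k − 1).
  (ii) Total incidences bk = vr, so b = vr/k.
Step 1: r = λ(v − 1)/(k − 1) = 5·(85 − 1)/(7 − 1) = 5·84/6 = 420/6 = 70.
Step 2: b = vr/k = 85·70/7 = 5950/7 = 850.
Check integrality: r = 70 ∈ Z ✓, b = 850 ∈ Z ✓.
(These identities are necessary conditions: they determine r and b for any design with these parameters, but do not by themselves prove that one exists.)

r = 70, b = 850.
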